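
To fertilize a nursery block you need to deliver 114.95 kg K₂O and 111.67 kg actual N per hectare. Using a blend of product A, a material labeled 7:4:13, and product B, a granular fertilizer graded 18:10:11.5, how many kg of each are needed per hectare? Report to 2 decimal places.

511.33 kg product A, 421.54 kg product B

Let a = kg of product A, b = kg of product B (per hectare).
K₂O: 0.13·a + 0.115·b = 114.95
N: 0.07·a + 0.18·b = 111.67
Eliminate a: (row1) − 0.13/0.07·(row2) → -0.219286·b = -92.4371, so b = 421.537.
Back-substitute: a = (114.95 − 0.115·421.537) / 0.13 = 511.332.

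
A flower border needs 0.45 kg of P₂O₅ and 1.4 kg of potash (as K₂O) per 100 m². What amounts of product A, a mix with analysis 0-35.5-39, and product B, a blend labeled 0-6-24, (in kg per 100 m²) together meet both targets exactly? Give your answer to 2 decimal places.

Let a = kg of product A, b = kg of product B (per 100 m²).
P₂O₅: 0.355·a + 0.06·b = 0.45
K₂O: 0.39·a + 0.24·b = 1.4
From row1: a = (0.45 − 0.06·b) / 0.355.
Into row2: 0.39·(0.45 − 0.06·b)/0.355 + 0.24·b = 1.4 → b = 5.20227, a = 0.38835.

0.39 kg product A, 5.20 kg product B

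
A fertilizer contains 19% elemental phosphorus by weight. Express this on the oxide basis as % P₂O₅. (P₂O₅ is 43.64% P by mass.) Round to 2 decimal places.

43.54% P₂O₅

%P₂O₅ = 19 / 0.4364 = 43.538%.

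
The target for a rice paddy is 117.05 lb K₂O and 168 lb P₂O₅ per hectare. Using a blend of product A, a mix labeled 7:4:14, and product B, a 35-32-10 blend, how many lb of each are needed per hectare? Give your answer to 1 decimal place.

Let a = lb of product A, b = lb of product B (per hectare).
K₂O: 0.14·a + 0.1·b = 117.05
P₂O₅: 0.04·a + 0.32·b = 168
Eliminate b: (row1) − 0.1/0.32·(row2) → 0.1275·a = 64.55, so a = 506.275.
Then b = (168 − 0.04·506.275) / 0.32 = 461.716.

506.3 lb product A, 461.7 lb product B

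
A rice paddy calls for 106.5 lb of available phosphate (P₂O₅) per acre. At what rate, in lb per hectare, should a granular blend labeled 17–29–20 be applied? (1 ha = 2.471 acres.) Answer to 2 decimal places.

Product per acre = 106.5 / 29% = 367.241 lb.
Convert to per hectare: 367.241 × 2.471 = 907.453 lb.

907.45 lb of product per hectare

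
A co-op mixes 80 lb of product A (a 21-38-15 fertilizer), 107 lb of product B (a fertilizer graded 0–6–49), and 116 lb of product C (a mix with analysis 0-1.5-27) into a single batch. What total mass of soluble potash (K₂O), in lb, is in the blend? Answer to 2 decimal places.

95.75 lb K₂O

K₂O mass = 15%×80 + 49%×107 + 27%×116 = 95.75 lb.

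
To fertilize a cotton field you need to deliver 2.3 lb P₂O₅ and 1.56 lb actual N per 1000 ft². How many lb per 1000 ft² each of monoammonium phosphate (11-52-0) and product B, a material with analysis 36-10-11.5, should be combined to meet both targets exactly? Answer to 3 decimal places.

With a, b = lb per 1000 ft² of monoammonium phosphate and product B:
P₂O₅: 0.52·a + 0.1·b = 2.3
N: 0.11·a + 0.36·b = 1.56
Eliminate b: (row1) − 0.1/0.36·(row2) → 0.489444·a = 1.86667, so a = 3.81385.
Then b = (1.56 − 0.11·3.81385) / 0.36 = 3.16799.

3.814 lb monoammonium phosphate, 3.168 lb product B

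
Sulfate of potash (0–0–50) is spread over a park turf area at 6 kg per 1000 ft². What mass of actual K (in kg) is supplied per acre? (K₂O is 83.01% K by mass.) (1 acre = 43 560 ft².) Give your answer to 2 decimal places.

108.48 kg K per acre

K₂O per 1000 ft² = 6 × 50% = 3 kg.
Elemental K = 3 × 0.8301 = 2.4903 kg per 1000 ft².
Convert to per acre: 2.4903 × 43.56 = 108.477 kg.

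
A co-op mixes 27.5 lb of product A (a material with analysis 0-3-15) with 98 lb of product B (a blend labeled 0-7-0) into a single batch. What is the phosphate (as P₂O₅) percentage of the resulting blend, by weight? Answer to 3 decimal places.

Total mass = 27.5 + 98 = 125.5 lb.
P₂O₅ mass = 3%×27.5 + 7%×98 = 7.685 lb.
% P₂O₅ = 7.685 / 125.5 = 6.12351%.

6.124% P₂O₅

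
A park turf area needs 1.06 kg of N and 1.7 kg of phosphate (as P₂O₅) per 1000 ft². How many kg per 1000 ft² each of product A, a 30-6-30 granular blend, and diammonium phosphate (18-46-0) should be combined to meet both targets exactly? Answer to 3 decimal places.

Let a = kg of product A, b = kg of diammonium phosphate (per 1000 ft²).
N: 0.3·a + 0.18·b = 1.06
P₂O₅: 0.06·a + 0.46·b = 1.7
From row1: a = (1.06 − 0.18·b) / 0.3.
Into row2: 0.06·(1.06 − 0.18·b)/0.3 + 0.46·b = 1.7 → b = 3.50943, a = 1.42767.

1.428 kg product A, 3.509 kg diammonium phosphate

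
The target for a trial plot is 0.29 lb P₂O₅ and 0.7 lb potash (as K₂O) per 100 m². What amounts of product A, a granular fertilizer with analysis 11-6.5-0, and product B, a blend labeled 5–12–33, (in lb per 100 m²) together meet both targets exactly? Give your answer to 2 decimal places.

0.55 lb product A, 2.12 lb product B

Per-100 m² balance (a = product A, b = product B):
P₂O₅: 0.065·a + 0.12·b = 0.29
K₂O: 0·a + 0.33·b = 0.7
Solving simultaneously: a = 0.545455, b = 2.12121.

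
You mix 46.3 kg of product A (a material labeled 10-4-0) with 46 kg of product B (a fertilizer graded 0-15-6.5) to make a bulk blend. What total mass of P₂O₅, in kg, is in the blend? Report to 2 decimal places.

8.75 kg P₂O₅

P₂O₅ mass = 4%×46.3 + 15%×46 = 8.752 kg.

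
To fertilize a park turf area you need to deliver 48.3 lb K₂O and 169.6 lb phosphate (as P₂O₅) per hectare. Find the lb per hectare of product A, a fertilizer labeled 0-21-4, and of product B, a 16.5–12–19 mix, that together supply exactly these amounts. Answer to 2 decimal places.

752.93 lb product A, 95.70 lb product B

Let a = lb of product A, b = lb of product B (per hectare).
K₂O: 0.04·a + 0.19·b = 48.3
P₂O₅: 0.21·a + 0.12·b = 169.6
Solving simultaneously: a = 752.934, b = 95.698.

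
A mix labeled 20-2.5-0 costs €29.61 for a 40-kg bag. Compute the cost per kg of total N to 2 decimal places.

N in bag = 40 × 20% = 8 kg.
Cost per kg N = €29.61 / 8 = €3.7012.

€3.70 per kg N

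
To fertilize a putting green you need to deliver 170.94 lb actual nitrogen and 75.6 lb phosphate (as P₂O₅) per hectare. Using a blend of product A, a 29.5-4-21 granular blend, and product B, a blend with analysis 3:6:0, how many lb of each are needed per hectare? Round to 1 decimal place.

484.1 lb product A, 937.2 lb product B

Let a = lb of product A, b = lb of product B (per hectare).
N: 0.295·a + 0.03·b = 170.94
P₂O₅: 0.04·a + 0.06·b = 75.6
Eliminate b: (row1) − 0.03/0.06·(row2) → 0.275·a = 133.14, so a = 484.145.
Then b = (75.6 − 0.04·484.145) / 0.06 = 937.236.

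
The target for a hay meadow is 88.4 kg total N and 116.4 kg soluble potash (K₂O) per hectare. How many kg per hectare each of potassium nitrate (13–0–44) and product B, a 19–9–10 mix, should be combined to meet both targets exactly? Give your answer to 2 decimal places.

188.05 kg potassium nitrate, 336.60 kg product B

Let a = kg of potassium nitrate, b = kg of product B (per hectare).
N: 0.13·a + 0.19·b = 88.4
K₂O: 0.44·a + 0.1·b = 116.4
Solving simultaneously: a = 188.045, b = 336.601.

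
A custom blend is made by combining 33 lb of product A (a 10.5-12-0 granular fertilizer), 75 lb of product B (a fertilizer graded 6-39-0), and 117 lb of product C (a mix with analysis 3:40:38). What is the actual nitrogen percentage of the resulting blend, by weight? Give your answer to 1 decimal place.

5.1% N

Total mass = 33 + 75 + 117 = 225 lb.
N mass = 10.5%×33 + 6%×75 + 3%×117 = 11.475 lb.
% N = 11.475 / 225 = 5.1%.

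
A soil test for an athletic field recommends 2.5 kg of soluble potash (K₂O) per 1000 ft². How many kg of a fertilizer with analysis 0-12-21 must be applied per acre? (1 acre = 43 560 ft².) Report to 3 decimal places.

518.571 kg of product per acre

Product per 1000 ft² = 2.5 / 21% = 11.9048 kg.
Convert to per acre: 11.9048 × 43.56 = 518.5714 kg.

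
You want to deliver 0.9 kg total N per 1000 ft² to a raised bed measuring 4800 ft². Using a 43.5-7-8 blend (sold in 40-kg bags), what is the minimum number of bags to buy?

1 bags

Product per 1000 ft² = 0.9 / 43.5% = 2.06897 kg.
Total product = 2.06897 × 4800 / 1000 = 9.93103 kg.
Bags = ⌈9.93103 / 40⌉ = 1.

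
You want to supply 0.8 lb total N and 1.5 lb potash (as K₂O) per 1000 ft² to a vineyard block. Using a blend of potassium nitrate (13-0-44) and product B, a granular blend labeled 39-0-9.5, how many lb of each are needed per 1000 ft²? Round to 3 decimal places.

Let a = lb of potassium nitrate, b = lb of product B (per 1000 ft²).
N: 0.13·a + 0.39·b = 0.8
K₂O: 0.44·a + 0.095·b = 1.5
Solving simultaneously: a = 3.19623, b = 0.985871.

3.196 lb potassium nitrate, 0.986 lb product B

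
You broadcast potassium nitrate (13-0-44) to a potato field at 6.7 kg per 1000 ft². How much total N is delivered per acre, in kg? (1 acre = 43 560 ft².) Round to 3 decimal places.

37.941 kg N per acre

nitrogen per 1000 ft² = 6.7 × 13% = 0.871 kg.
Convert to per acre: 0.871 × 43.56 = 37.9408 kg.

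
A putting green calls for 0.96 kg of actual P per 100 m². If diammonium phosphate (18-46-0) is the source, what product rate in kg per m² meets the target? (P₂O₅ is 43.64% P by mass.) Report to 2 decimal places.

0.05 kg of product per sq m

As P₂O₅: 0.96 / 0.4364 = 2.19982 kg per 100 m².
Product per 100 m² = 2.19982 / 46% = 4.78221 kg.
Convert to per m²: 4.78221 × 0.01 = 0.0478221 kg.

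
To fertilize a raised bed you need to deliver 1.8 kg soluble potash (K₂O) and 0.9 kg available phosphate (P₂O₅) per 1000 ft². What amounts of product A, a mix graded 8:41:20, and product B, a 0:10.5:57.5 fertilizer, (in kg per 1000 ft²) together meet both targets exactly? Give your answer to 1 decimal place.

1.5 kg product A, 2.6 kg product B

Per-1000 ft² balance (a = product A, b = product B):
K₂O: 0.2·a + 0.575·b = 1.8
P₂O₅: 0.41·a + 0.105·b = 0.9
Eliminate b: (row1) − 0.575/0.105·(row2) → -2.04524·a = -3.12857, so a = 1.52969.
Then b = (0.9 − 0.41·1.52969) / 0.105 = 2.59837.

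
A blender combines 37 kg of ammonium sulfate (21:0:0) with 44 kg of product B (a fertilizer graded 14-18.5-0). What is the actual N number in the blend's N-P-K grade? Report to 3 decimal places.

Total mass = 37 + 44 = 81 kg.
N mass = 21%×37 + 14%×44 = 13.93 kg.
% N = 13.93 / 81 = 17.1975%.

17.198% N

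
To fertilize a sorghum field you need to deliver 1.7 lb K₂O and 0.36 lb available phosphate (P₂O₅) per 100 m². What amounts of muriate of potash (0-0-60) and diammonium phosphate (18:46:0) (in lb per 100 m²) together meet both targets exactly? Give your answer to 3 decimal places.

2.833 lb muriate of potash, 0.783 lb diammonium phosphate

With a, b = lb per 100 m² of muriate of potash and diammonium phosphate:
K₂O: 0.6·a + 0·b = 1.7
P₂O₅: 0·a + 0.46·b = 0.36
Solving simultaneously: a = 2.83333, b = 0.782609.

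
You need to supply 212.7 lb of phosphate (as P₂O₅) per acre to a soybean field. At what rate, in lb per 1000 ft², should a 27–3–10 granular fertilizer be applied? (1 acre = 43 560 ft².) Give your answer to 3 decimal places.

Product per acre = 212.7 / 3% = 7090 lb.
Convert to per 1000 ft²: 7090 × 0.0229568 = 162.764004 lb.

162.764 lb of product per thousand sq ft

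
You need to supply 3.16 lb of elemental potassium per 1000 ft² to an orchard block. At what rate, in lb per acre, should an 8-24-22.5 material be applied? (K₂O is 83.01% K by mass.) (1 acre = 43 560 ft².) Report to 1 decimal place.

As K₂O: 3.16 / 0.8301 = 3.80677 lb per 1000 ft².
Product per 1000 ft² = 3.80677 / 22.5% = 16.919 lb.
Convert to per acre: 16.919 × 43.56 = 736.991 lb.

737.0 lb of product per acre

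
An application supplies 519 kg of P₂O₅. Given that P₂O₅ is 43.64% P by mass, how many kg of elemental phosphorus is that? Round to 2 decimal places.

P = 519 × 0.4364 = 226.492 kg.

226.49 kg P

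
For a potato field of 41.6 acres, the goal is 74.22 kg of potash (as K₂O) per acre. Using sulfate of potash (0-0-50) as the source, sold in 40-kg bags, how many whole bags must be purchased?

155 bags

Product per acre = 74.22 / 50% = 148.44 kg.
Total product = 148.44 × 41.6 = 6175.1 kg.
Bags = ⌈6175.1 / 40⌉ = 155.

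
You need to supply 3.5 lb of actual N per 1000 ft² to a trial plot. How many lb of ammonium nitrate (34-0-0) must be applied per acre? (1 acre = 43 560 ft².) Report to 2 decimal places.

Product per 1000 ft² = 3.5 / 34% = 10.2941 lb.
Convert to per acre: 10.2941 × 43.56 = 448.412 lb.

448.41 lb of product per acre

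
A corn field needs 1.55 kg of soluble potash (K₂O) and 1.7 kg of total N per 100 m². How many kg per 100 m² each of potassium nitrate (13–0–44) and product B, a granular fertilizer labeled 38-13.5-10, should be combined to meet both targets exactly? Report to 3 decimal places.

Let a = kg of potassium nitrate, b = kg of product B (per 100 m²).
K₂O: 0.44·a + 0.1·b = 1.55
N: 0.13·a + 0.38·b = 1.7
Eliminate b: (row1) − 0.1/0.38·(row2) → 0.405789·a = 1.10263, so a = 2.71725.
Then b = (1.7 − 0.13·2.71725) / 0.38 = 3.5441.

2.717 kg potassium nitrate, 3.544 kg product B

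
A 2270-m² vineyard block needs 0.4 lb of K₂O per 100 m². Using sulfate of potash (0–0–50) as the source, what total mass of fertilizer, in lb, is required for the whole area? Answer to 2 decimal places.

18.16 lb

Product per 100 m² = 0.4 / 50% = 0.8 lb.
Total product = 0.8 × 2270 / 100 = 18.16 lb.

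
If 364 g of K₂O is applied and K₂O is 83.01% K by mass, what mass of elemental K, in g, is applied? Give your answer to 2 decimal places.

302.16 g K

K = 364 × 0.8301 = 302.156 g.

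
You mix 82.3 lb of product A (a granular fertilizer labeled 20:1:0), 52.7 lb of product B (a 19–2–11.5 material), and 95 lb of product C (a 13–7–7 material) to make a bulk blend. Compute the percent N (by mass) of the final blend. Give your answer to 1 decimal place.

16.9% N

Total mass = 82.3 + 52.7 + 95 = 230 lb.
N mass = 20%×82.3 + 19%×52.7 + 13%×95 = 38.823 lb.
% N = 38.823 / 230 = 16.8796%.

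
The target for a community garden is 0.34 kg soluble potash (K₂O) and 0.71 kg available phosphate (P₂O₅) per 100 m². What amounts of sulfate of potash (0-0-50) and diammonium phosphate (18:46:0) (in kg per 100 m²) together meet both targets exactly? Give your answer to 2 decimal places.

0.68 kg sulfate of potash, 1.54 kg diammonium phosphate

With a, b = kg per 100 m² of sulfate of potash and diammonium phosphate:
K₂O: 0.5·a + 0·b = 0.34
P₂O₅: 0·a + 0.46·b = 0.71
Solving simultaneously: a = 0.68, b = 1.54348.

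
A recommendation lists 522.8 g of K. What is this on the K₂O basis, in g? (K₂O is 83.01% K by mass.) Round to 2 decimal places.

629.80 g K₂O

K₂O = 522.8 / 0.8301 = 629.804 g.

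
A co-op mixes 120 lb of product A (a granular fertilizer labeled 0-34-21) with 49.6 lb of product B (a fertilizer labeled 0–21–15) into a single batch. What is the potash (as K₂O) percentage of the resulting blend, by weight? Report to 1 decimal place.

19.2% K₂O

Total mass = 120 + 49.6 = 169.6 lb.
K₂O mass = 21%×120 + 15%×49.6 = 32.64 lb.
% K₂O = 32.64 / 169.6 = 19.2453%.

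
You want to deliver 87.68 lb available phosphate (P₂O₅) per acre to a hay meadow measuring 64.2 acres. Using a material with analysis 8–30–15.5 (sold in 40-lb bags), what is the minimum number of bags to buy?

Product per acre = 87.68 / 30% = 292.267 lb.
Total product = 292.267 × 64.2 = 18763.5 lb.
Bags = ⌈18763.5 / 40⌉ = 470.

470 bags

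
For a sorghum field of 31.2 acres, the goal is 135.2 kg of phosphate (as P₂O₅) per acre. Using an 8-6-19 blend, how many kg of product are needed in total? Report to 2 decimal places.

Product per acre = 135.2 / 6% = 2253.33 kg.
Total product = 2253.33 × 31.2 = 70304 kg.

70304.00 kg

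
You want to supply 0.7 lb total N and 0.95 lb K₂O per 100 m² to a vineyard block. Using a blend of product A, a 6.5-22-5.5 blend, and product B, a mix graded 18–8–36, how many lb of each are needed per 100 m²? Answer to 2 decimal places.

Let a = lb of product A, b = lb of product B (per 100 m²).
N: 0.065·a + 0.18·b = 0.7
K₂O: 0.055·a + 0.36·b = 0.95
Solving simultaneously: a = 6, b = 1.72222.

6.00 lb product A, 1.72 lb product B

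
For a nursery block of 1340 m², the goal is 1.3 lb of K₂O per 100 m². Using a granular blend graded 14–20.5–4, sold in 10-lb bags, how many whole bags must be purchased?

Product per 100 m² = 1.3 / 4% = 32.5 lb.
Total product = 32.5 × 1340 / 100 = 435.5 lb.
Bags = ⌈435.5 / 10⌉ = 44.

44 bags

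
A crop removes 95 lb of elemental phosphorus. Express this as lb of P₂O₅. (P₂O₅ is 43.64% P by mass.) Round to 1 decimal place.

217.7 lb P₂O₅

P₂O₅ = 95 / 0.4364 = 217.69 lb.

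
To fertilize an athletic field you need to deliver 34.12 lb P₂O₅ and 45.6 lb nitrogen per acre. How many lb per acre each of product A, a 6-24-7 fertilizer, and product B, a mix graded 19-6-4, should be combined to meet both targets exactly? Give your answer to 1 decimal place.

Per-acre balance (a = product A, b = product B):
P₂O₅: 0.24·a + 0.06·b = 34.12
N: 0.06·a + 0.19·b = 45.6
Solving simultaneously: a = 89.2095, b = 211.829.

89.2 lb product A, 211.8 lb product B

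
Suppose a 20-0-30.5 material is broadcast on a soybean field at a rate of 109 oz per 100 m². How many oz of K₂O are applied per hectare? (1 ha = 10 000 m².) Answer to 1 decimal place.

K₂O per 100 m² = 109 × 30.5% = 33.245 oz.
Convert to per hectare: 33.245 × 100 = 3324.5 oz.

3324.5 oz K₂O per hectare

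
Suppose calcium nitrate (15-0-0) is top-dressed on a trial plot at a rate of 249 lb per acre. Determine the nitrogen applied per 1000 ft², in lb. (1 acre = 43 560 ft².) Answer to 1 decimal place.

0.9 lb N per thousand sq ft

nitrogen per acre = 249 × 15% = 37.35 lb.
Convert to per 1000 ft²: 37.35 × 0.0229568 = 0.857438 lb.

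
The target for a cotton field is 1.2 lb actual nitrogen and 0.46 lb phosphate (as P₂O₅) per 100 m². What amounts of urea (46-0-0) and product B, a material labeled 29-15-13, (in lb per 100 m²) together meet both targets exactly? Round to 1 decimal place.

0.7 lb urea, 3.1 lb product B

Per-100 m² balance (a = urea, b = product B):
N: 0.46·a + 0.29·b = 1.2
P₂O₅: 0·a + 0.15·b = 0.46
Solving simultaneously: a = 0.675362, b = 3.06667.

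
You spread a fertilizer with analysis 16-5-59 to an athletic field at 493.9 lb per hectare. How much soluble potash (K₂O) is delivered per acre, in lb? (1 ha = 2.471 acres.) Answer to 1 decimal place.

117.9 lb K₂O per acre

K₂O per hectare = 493.9 × 59% = 291.401 lb.
Convert to per acre: 291.401 × 0.404694 = 117.928 lb.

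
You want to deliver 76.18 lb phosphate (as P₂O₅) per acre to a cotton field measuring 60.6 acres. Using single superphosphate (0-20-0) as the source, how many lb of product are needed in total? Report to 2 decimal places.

Product per acre = 76.18 / 20% = 380.9 lb.
Total product = 380.9 × 60.6 = 23082.54 lb.

23082.54 lb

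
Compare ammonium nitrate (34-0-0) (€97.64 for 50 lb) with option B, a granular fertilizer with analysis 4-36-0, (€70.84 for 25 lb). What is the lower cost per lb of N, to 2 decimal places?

€5.74 per lb N (ammonium nitrate)

ammonium nitrate: N per bag = 50 × 34% = 17 lb; cost = 97.64 / 17 = €5.7435/lb N.
option B: N per bag = 25 × 4% = 1 lb; cost = 70.84 / 1 = €70.8400/lb N.
ammonium nitrate is cheaper.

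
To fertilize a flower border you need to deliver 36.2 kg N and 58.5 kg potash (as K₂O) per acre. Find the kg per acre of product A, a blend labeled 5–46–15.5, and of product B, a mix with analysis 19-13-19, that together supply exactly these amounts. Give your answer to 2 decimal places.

212.38 kg product A, 134.64 kg product B

Per-acre balance (a = product A, b = product B):
N: 0.05·a + 0.19·b = 36.2
K₂O: 0.155·a + 0.19·b = 58.5
Solving simultaneously: a = 212.381, b = 134.637.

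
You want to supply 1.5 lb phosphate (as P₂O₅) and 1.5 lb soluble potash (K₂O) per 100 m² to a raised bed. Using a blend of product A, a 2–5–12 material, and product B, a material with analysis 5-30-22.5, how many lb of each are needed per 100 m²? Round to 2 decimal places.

Per-100 m² balance (a = product A, b = product B):
P₂O₅: 0.05·a + 0.3·b = 1.5
K₂O: 0.12·a + 0.225·b = 1.5
From row1: a = (1.5 − 0.3·b) / 0.05.
Into row2: 0.12·(1.5 − 0.3·b)/0.05 + 0.225·b = 1.5 → b = 4.24242, a = 4.54545.

4.55 lb product A, 4.24 lb product B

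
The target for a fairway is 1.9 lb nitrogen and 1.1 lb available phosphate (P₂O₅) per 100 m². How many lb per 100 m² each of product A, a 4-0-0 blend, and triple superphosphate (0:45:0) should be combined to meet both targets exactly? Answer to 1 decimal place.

47.5 lb product A, 2.4 lb triple superphosphate

With a, b = lb per 100 m² of product A and triple superphosphate:
N: 0.04·a + 0·b = 1.9
P₂O₅: 0·a + 0.45·b = 1.1
Solving simultaneously: a = 47.5, b = 2.44444.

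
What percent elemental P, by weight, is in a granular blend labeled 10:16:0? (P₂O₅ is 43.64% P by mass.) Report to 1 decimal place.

%P = 16 × 0.4364 = 6.9824%.

7.0% P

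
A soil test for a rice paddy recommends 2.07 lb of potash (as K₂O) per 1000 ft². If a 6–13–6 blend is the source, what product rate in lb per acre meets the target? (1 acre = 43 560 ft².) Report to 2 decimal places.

Product per 1000 ft² = 2.07 / 6% = 34.5 lb.
Convert to per acre: 34.5 × 43.56 = 1502.82 lb.

1502.82 lb of product per acre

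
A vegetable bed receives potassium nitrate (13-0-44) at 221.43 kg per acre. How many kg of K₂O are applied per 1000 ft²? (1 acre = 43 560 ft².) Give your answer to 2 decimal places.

2.24 kg K₂O per thousand sq ft

K₂O per acre = 221.43 × 44% = 97.4292 kg.
Convert to per 1000 ft²: 97.4292 × 0.0229568 = 2.23667 kg.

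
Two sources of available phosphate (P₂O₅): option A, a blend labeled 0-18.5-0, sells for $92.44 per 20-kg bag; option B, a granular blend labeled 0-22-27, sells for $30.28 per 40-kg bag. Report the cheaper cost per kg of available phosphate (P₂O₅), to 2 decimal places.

$3.44 per kg P₂O₅ (option B)

option A: P₂O₅ per bag = 20 × 18.5% = 3.7 kg; cost = 92.44 / 3.7 = $24.9838/kg P₂O₅.
option B: P₂O₅ per bag = 40 × 22% = 8.8 kg; cost = 30.28 / 8.8 = $3.4409/kg P₂O₅.
option B is cheaper.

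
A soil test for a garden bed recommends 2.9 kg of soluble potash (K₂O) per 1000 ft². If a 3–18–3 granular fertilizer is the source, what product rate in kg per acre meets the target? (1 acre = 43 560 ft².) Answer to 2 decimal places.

4210.80 kg of product per acre

Product per 1000 ft² = 2.9 / 3% = 96.6667 kg.
Convert to per acre: 96.6667 × 43.56 = 4210.8 kg.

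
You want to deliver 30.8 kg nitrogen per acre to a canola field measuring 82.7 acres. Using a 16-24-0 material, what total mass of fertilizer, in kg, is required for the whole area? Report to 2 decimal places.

Product per acre = 30.8 / 16% = 192.5 kg.
Total product = 192.5 × 82.7 = 15919.75 kg.

15919.75 kg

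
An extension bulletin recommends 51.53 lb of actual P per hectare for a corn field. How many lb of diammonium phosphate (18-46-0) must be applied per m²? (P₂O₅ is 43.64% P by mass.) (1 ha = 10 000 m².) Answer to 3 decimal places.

0.026 lb of product per sq m

As P₂O₅: 51.53 / 0.4364 = 118.08 lb per hectare.
Product per hectare = 118.08 / 46% = 256.695 lb.
Convert to per m²: 256.695 × 0.0001 = 0.0256695 lb.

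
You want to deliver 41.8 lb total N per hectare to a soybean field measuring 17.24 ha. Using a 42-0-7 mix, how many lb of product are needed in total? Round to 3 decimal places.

1715.790 lb

Product per hectare = 41.8 / 42% = 99.5238 lb.
Total product = 99.5238 × 17.24 = 1715.79048 lb.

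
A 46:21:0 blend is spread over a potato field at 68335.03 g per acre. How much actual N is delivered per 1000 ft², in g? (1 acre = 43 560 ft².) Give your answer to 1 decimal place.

721.6 g N per thousand sq ft

nitrogen per acre = 68335.03 × 46% = 31434.1 g.
Convert to per 1000 ft²: 31434.1 × 0.0229568 = 721.628 g.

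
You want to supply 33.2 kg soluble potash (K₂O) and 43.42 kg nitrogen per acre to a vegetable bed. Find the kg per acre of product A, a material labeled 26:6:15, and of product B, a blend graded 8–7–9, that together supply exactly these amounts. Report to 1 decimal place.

Let a = kg of product A, b = kg of product B (per acre).
K₂O: 0.15·a + 0.09·b = 33.2
N: 0.26·a + 0.08·b = 43.42
Solving simultaneously: a = 109.807, b = 185.877.

109.8 kg product A, 185.9 kg product B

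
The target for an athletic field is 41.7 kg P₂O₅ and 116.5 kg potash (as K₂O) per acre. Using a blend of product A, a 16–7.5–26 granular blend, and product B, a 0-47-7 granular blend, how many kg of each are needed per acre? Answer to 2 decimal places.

Per-acre balance (a = product A, b = product B):
P₂O₅: 0.075·a + 0.47·b = 41.7
K₂O: 0.26·a + 0.07·b = 116.5
Eliminate a: (row1) − 0.075/0.26·(row2) → 0.449808·b = 8.09423, so b = 17.9949.
Back-substitute: a = (41.7 − 0.47·17.9949) / 0.075 = 443.232.

443.23 kg product A, 17.99 kg product B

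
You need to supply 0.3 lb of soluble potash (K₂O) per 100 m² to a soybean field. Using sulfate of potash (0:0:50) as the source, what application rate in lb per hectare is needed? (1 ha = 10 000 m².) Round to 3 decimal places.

Product per 100 m² = 0.3 / 50% = 0.6 lb.
Convert to per hectare: 0.6 × 100 = 60 lb.

60.000 lb of product per hectare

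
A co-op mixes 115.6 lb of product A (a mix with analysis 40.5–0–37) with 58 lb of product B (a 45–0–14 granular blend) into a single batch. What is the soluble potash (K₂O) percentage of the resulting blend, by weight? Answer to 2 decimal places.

Total mass = 115.6 + 58 = 173.6 lb.
K₂O mass = 37%×115.6 + 14%×58 = 50.892 lb.
% K₂O = 50.892 / 173.6 = 29.3157%.

29.32% K₂O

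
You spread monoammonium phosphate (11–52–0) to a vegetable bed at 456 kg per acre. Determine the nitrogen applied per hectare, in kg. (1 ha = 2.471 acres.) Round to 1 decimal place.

nitrogen per acre = 456 × 11% = 50.16 kg.
Convert to per hectare: 50.16 × 2.471 = 123.945 kg.

123.9 kg N per hectare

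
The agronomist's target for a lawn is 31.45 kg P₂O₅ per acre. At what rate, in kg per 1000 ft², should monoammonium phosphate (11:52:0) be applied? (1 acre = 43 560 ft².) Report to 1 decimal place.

Product per acre = 31.45 / 52% = 60.4808 kg.
Convert to per 1000 ft²: 60.4808 × 0.0229568 = 1.38845 kg.

1.4 kg of product per thousand sq ft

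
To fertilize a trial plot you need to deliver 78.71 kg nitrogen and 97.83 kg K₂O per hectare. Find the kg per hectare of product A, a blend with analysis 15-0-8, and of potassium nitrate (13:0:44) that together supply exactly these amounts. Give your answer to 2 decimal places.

394.15 kg product A, 150.68 kg potassium nitrate

Per-hectare balance (a = product A, b = potassium nitrate):
N: 0.15·a + 0.13·b = 78.71
K₂O: 0.08·a + 0.44·b = 97.83
Eliminate a: (row1) − 0.15/0.08·(row2) → -0.695·b = -104.721, so b = 150.678.
Back-substitute: a = (78.71 − 0.13·150.678) / 0.15 = 394.146.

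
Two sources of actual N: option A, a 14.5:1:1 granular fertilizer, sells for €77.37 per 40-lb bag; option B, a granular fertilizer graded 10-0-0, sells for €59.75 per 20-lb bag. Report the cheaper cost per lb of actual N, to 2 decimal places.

€13.34 per lb N (option A)

option A: N per bag = 40 × 14.5% = 5.8 lb; cost = 77.37 / 5.8 = €13.3397/lb N.
option B: N per bag = 20 × 10% = 2 lb; cost = 59.75 / 2 = €29.8750/lb N.
option A is cheaper.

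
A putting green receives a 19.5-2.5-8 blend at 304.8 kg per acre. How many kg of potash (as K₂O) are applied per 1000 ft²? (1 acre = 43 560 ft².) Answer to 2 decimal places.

K₂O per acre = 304.8 × 8% = 24.384 kg.
Convert to per 1000 ft²: 24.384 × 0.0229568 = 0.55978 kg.

0.56 kg K₂O per thousand sq ft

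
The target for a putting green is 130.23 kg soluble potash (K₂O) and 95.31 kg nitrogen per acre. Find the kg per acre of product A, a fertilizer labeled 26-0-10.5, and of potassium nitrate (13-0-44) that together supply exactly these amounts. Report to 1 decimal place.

Per-acre balance (a = product A, b = potassium nitrate):
K₂O: 0.105·a + 0.44·b = 130.23
N: 0.26·a + 0.13·b = 95.31
Eliminate b: (row1) − 0.44/0.13·(row2) → -0.775·a = -192.358, so a = 248.203.
Then b = (95.31 − 0.26·248.203) / 0.13 = 236.747.

248.2 kg product A, 236.7 kg potassium nitrate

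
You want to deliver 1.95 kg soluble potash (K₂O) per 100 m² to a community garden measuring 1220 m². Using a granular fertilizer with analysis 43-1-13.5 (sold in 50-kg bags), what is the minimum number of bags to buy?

Product per 100 m² = 1.95 / 13.5% = 14.4444 kg.
Total product = 14.4444 × 1220 / 100 = 176.222 kg.
Bags = ⌈176.222 / 50⌉ = 4.

4 bags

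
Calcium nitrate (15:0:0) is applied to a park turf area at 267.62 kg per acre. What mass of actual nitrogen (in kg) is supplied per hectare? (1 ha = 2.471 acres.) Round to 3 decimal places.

99.193 kg N per hectare

nitrogen per acre = 267.62 × 15% = 40.143 kg.
Convert to per hectare: 40.143 × 2.471 = 99.1934 kg.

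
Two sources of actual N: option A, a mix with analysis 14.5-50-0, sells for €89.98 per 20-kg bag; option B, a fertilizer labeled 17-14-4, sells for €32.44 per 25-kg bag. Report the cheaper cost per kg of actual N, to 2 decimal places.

€7.63 per kg N (option B)

option A: N per bag = 20 × 14.5% = 2.9 kg; cost = 89.98 / 2.9 = €31.0276/kg N.
option B: N per bag = 25 × 17% = 4.25 kg; cost = 32.44 / 4.25 = €7.6329/kg N.
option B is cheaper.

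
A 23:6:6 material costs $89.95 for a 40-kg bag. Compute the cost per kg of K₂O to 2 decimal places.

K₂O in bag = 40 × 6% = 2.4 kg.
Cost per kg K₂O = $89.95 / 2.4 = $37.4792.

$37.48 per kg K₂O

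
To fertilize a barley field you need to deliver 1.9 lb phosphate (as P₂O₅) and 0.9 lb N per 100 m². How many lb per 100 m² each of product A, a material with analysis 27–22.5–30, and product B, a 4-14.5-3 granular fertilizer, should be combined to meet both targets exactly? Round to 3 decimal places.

With a, b = lb per 100 m² of product A and product B:
P₂O₅: 0.225·a + 0.145·b = 1.9
N: 0.27·a + 0.04·b = 0.9
Eliminate b: (row1) − 0.145/0.04·(row2) → -0.75375·a = -1.3625, so a = 1.80763.
Then b = (0.9 − 0.27·1.80763) / 0.04 = 10.2985.

1.808 lb product A, 10.299 lb product B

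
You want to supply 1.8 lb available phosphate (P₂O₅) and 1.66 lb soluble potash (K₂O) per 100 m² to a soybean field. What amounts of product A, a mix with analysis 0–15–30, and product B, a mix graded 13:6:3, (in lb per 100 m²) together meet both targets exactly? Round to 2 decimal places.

3.38 lb product A, 21.56 lb product B

With a, b = lb per 100 m² of product A and product B:
P₂O₅: 0.15·a + 0.06·b = 1.8
K₂O: 0.3·a + 0.03·b = 1.66
Solving simultaneously: a = 3.37778, b = 21.5556.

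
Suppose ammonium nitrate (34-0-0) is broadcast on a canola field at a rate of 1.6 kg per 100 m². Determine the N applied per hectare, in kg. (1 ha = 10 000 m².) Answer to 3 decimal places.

54.400 kg N per hectare

nitrogen per 100 m² = 1.6 × 34% = 0.544 kg.
Convert to per hectare: 0.544 × 100 = 54.4 kg.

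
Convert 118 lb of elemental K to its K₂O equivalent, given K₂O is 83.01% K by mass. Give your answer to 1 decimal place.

142.2 lb K₂O

K₂O = 118 / 0.8301 = 142.152 lb.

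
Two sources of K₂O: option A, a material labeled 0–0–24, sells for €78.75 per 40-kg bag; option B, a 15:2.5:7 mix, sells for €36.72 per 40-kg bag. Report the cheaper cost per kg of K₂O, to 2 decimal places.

option A: K₂O per bag = 40 × 24% = 9.6 kg; cost = 78.75 / 9.6 = €8.2031/kg K₂O.
option B: K₂O per bag = 40 × 7% = 2.8 kg; cost = 36.72 / 2.8 = €13.1143/kg K₂O.
option A is cheaper.

€8.20 per kg K₂O (option A)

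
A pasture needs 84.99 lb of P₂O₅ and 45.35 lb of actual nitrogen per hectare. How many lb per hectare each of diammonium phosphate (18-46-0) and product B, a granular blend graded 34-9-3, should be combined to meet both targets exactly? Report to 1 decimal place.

177.0 lb diammonium phosphate, 39.7 lb product B

Let a = lb of diammonium phosphate, b = lb of product B (per hectare).
P₂O₅: 0.46·a + 0.09·b = 84.99
N: 0.18·a + 0.34·b = 45.35
Solving simultaneously: a = 176.998, b = 39.6776.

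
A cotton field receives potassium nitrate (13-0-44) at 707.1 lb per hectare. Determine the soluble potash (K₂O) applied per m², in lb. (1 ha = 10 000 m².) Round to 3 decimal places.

0.031 lb K₂O per sq m

K₂O per hectare = 707.1 × 44% = 311.124 lb.
Convert to per m²: 311.124 × 0.0001 = 0.0311124 lb.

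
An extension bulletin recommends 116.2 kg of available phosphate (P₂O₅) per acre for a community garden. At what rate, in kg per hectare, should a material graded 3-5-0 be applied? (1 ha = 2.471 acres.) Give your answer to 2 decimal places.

Product per acre = 116.2 / 5% = 2324 kg.
Convert to per hectare: 2324 × 2.471 = 5742.604 kg.

5742.60 kg of product per hectare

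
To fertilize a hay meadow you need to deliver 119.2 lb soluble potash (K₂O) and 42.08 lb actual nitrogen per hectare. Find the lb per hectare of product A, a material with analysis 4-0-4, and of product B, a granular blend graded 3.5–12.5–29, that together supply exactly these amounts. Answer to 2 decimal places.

Let a = lb of product A, b = lb of product B (per hectare).
K₂O: 0.04·a + 0.29·b = 119.2
N: 0.04·a + 0.035·b = 42.08
Solving simultaneously: a = 787.373, b = 302.431.

787.37 lb product A, 302.43 lb product B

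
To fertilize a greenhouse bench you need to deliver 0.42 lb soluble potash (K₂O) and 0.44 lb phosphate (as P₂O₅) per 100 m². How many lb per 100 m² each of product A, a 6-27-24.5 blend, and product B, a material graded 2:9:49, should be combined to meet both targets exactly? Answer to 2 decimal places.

1.61 lb product A, 0.05 lb product B

Let a = lb of product A, b = lb of product B (per 100 m²).
K₂O: 0.245·a + 0.49·b = 0.42
P₂O₅: 0.27·a + 0.09·b = 0.44
Eliminate b: (row1) − 0.49/0.09·(row2) → -1.225·a = -1.97556, so a = 1.6127.
Then b = (0.44 − 0.27·1.6127) / 0.09 = 0.0507937.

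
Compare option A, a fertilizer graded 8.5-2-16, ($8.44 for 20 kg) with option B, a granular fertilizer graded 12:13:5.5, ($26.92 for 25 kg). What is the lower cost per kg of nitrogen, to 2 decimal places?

$4.96 per kg N (option A)

option A: N per bag = 20 × 8.5% = 1.7 kg; cost = 8.44 / 1.7 = $4.9647/kg N.
option B: N per bag = 25 × 12% = 3 kg; cost = 26.92 / 3 = $8.9733/kg N.
option A is cheaper.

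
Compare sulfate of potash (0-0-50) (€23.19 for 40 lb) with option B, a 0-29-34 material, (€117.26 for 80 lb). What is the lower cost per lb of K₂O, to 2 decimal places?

sulfate of potash: K₂O per bag = 40 × 50% = 20 lb; cost = 23.19 / 20 = €1.1595/lb K₂O.
option B: K₂O per bag = 80 × 34% = 27.2 lb; cost = 117.26 / 27.2 = €4.3110/lb K₂O.
sulfate of potash is cheaper.

€1.16 per lb K₂O (sulfate of potash)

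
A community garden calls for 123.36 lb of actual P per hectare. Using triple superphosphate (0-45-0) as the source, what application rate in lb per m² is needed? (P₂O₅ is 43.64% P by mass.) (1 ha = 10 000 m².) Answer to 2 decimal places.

0.06 lb of product per sq m

As P₂O₅: 123.36 / 0.4364 = 282.676 lb per hectare.
Product per hectare = 282.676 / 45% = 628.17 lb.
Convert to per m²: 628.17 × 0.0001 = 0.062817 lb.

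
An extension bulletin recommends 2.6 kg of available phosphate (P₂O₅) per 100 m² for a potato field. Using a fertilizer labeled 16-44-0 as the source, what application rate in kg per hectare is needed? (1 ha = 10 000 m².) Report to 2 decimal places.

Product per 100 m² = 2.6 / 44% = 5.90909 kg.
Convert to per hectare: 5.90909 × 100 = 590.909 kg.

590.91 kg of product per hectare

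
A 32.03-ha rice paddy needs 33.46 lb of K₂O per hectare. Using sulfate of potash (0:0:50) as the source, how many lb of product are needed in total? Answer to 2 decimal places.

Product per hectare = 33.46 / 50% = 66.92 lb.
Total product = 66.92 × 32.03 = 2143.448 lb.

2143.45 lb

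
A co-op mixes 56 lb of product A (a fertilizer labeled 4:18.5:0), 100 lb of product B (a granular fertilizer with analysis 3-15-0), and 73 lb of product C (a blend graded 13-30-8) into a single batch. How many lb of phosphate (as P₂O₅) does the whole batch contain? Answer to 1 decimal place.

47.3 lb P₂O₅

P₂O₅ mass = 18.5%×56 + 15%×100 + 30%×73 = 47.26 lb.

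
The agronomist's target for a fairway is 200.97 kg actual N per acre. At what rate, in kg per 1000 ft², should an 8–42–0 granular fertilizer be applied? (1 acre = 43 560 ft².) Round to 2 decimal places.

57.67 kg of product per thousand sq ft

Product per acre = 200.97 / 8% = 2512.12 kg.
Convert to per 1000 ft²: 2512.12 × 0.0229568 = 57.6705 kg.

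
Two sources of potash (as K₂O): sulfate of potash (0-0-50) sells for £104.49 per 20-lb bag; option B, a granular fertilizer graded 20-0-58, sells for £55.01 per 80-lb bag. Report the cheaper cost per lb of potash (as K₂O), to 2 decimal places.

sulfate of potash: K₂O per bag = 20 × 50% = 10 lb; cost = 104.49 / 10 = £10.4490/lb K₂O.
option B: K₂O per bag = 80 × 58% = 46.4 lb; cost = 55.01 / 46.4 = £1.1856/lb K₂O.
option B is cheaper.

£1.19 per lb K₂O (option B)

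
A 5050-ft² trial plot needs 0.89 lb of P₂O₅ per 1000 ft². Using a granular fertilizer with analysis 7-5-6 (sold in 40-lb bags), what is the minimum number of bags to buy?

3 bags

Product per 1000 ft² = 0.89 / 5% = 17.8 lb.
Total product = 17.8 × 5050 / 1000 = 89.89 lb.
Bags = ⌈89.89 / 40⌉ = 3.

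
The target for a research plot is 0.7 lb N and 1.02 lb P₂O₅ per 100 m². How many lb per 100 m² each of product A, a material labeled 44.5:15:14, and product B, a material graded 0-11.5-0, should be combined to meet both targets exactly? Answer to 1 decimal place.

With a, b = lb per 100 m² of product A and product B:
N: 0.445·a + 0·b = 0.7
P₂O₅: 0.15·a + 0.115·b = 1.02
Eliminate a: (row1) − 0.445/0.15·(row2) → -0.341167·b = -2.326, so b = 6.81778.
Back-substitute: a = (0.7 − 0·6.81778) / 0.445 = 1.57303.

1.6 lb product A, 6.8 lb product B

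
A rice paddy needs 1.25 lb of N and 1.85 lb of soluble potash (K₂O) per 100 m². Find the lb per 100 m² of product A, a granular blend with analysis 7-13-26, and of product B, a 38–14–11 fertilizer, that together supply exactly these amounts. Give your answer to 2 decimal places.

6.21 lb product A, 2.15 lb product B

Per-100 m² balance (a = product A, b = product B):
N: 0.07·a + 0.38·b = 1.25
K₂O: 0.26·a + 0.11·b = 1.85
Eliminate b: (row1) − 0.38/0.11·(row2) → -0.828182·a = -5.14091, so a = 6.20746.
Then b = (1.85 − 0.26·6.20746) / 0.11 = 2.14599.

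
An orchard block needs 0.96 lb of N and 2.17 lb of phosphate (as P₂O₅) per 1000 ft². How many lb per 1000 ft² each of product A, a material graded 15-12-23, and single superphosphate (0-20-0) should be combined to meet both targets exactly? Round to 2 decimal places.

Let a = lb of product A, b = lb of single superphosphate (per 1000 ft²).
N: 0.15·a + 0·b = 0.96
P₂O₅: 0.12·a + 0.2·b = 2.17
From row1: a = (0.96 − 0·b) / 0.15.
Into row2: 0.12·(0.96 − 0·b)/0.15 + 0.2·b = 2.17 → b = 7.01, a = 6.4.

6.40 lb product A, 7.01 lb single superphosphate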